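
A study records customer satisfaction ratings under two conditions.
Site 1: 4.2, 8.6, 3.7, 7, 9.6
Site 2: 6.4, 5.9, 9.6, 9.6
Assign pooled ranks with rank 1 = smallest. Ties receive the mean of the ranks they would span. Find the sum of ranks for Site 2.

Sorted (ascending): 3.7, 4.2, 5.9, 6.4, 7, 8.6, 9.6, 9.6, 9.6
The 3 values of 9.6 occupy positions 7–9 → average rank 8.
Site 2 values → pooled ranks: 6.4→4, 5.9→3, 9.6→8, 9.6→8
Rank sum = 4 + 3 + 8 + 8 = 23

23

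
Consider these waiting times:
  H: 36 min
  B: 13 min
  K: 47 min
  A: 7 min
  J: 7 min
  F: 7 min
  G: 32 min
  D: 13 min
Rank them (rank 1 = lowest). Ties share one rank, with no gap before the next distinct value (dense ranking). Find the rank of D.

Sorted (ascending): 7, 7, 7, 13, 13, 32, 36, 47
The 3 values of 7 share dense rank 1.
The 2 values of 13 share dense rank 2.
Remaining distinct values take the next consecutive integers.
D has value 13 min → rank 2.

2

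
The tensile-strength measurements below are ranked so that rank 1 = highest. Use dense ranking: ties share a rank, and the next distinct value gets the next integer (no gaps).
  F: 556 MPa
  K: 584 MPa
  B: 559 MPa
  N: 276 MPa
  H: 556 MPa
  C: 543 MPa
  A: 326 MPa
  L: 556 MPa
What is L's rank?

3

Sorted (descending): 584, 559, 556, 556, 556, 543, 326, 276
The 3 values of 556 share dense rank 3.
Remaining distinct values take the next consecutive integers.
L has value 556 MPa → rank 3.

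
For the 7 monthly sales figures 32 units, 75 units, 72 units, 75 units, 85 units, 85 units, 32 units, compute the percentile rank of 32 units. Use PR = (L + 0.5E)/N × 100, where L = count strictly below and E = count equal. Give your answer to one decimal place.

N = 7.
Strictly below 32: 0. Equal to 32: 2.
PR = (0 + 0.5·2)/7 × 100 = 14.3

14.3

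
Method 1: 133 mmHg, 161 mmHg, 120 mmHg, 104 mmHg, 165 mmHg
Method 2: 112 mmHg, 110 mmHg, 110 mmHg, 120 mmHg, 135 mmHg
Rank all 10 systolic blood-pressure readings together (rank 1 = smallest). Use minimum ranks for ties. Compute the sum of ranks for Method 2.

21

Sorted (ascending): 104, 110, 110, 112, 120, 120, 133, 135, 161, 165
The 2 values of 110 occupy positions 2–3 → each gets rank 2.
The 2 values of 120 occupy positions 5–6 → each gets rank 5.
Method 2 values → pooled ranks: 112→4, 110→2, 110→2, 120→5, 135→8
Rank sum = 4 + 2 + 2 + 5 + 8 = 21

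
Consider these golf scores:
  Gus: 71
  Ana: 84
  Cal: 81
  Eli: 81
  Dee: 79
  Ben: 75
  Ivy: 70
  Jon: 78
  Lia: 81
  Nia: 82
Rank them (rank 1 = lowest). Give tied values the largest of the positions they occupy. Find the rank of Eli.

Sorted (ascending): 70, 71, 75, 78, 79, 81, 81, 81, 82, 84
The 3 values of 81 occupy positions 6–8 → each gets rank 8.
Eli has value 81 → rank 8.

8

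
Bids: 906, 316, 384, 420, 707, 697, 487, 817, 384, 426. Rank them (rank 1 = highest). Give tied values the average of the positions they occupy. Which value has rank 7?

420

Sorted (descending): 906, 817, 707, 697, 487, 426, 420, 384, 384, 316
The 2 values of 384 occupy positions 8–9 → average rank (8+9)/2 = 8.5.
Rank 7 → value 420.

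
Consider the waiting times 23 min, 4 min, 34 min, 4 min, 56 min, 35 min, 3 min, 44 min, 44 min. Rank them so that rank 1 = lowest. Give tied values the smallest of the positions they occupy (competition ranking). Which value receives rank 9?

Sorted (ascending): 3, 4, 4, 23, 34, 35, 44, 44, 56
The 2 values of 4 occupy positions 2–3 → each gets rank 2.
The 2 values of 44 occupy positions 7–8 → each gets rank 7.
Rank 9 → value 56.

56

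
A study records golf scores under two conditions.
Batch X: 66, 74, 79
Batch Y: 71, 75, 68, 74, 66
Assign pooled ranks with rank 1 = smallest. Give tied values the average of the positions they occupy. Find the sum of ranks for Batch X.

Sorted (ascending): 66, 66, 68, 71, 74, 74, 75, 79
The 2 values of 66 occupy positions 1–2 → average rank (1+2)/2 = 1.5.
The 2 values of 74 occupy positions 5–6 → average rank (5+6)/2 = 5.5.
Batch X values → pooled ranks: 66→1.5, 74→5.5, 79→8
Rank sum = 1.5 + 5.5 + 8 = 15

15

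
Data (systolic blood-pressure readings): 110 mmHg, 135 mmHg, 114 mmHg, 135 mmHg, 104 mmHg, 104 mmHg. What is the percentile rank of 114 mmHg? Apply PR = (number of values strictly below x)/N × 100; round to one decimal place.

N = 6.
Strictly below 114: 3. Equal to 114: 1.
PR = 3/6 × 100 = 50.0

50.0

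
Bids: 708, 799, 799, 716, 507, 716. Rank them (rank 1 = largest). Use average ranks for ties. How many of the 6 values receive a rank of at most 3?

Sorted (descending): 799, 799, 716, 716, 708, 507
The 2 values of 799 occupy positions 1–2 → average rank (1+2)/2 = 1.5.
The 2 values of 716 occupy positions 3–4 → average rank (3+4)/2 = 3.5.
Ranks ≤ 3: {1.5, 1.5} → 2 values.

2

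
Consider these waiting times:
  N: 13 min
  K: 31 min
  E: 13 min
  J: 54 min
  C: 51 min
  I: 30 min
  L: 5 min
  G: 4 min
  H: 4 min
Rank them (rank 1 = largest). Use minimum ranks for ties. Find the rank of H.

Sorted (descending): 54, 51, 31, 30, 13, 13, 5, 4, 4
The 2 values of 13 occupy positions 5–6 → each gets rank 5.
The 2 values of 4 occupy positions 8–9 → each gets rank 8.
H has value 4 min → rank 8.

8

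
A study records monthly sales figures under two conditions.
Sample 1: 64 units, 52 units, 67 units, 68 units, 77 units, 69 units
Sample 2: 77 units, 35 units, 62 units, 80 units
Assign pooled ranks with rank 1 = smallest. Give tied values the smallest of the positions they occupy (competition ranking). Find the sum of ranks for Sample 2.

Sorted (ascending): 35, 52, 62, 64, 67, 68, 69, 77, 77, 80
The 2 values of 77 occupy positions 8–9 → each gets rank 8.
Sample 2 values → pooled ranks: 77→8, 35→1, 62→3, 80→10
Rank sum = 8 + 1 + 3 + 10 = 22

22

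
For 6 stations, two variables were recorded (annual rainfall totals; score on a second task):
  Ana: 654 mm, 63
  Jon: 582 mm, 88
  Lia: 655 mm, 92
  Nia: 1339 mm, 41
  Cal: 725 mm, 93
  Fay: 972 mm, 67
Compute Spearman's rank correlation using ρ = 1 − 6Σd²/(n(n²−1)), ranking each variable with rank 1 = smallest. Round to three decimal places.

Ranks of variable 1: 2, 1, 3, 6, 4, 5
Ranks of variable 2: 2, 4, 5, 1, 6, 3
d = r₁ − r₂: 0, -3, -2, 5, -2, 2
d²: 0, 9, 4, 25, 4, 4; Σd² = 46
ρ = 1 − 6·46/(6·35) = 1 − 276/210 = -0.314

-0.314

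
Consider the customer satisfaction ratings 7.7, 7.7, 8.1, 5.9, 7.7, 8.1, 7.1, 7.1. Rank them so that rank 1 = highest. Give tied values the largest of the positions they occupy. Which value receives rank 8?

5.9

Sorted (descending): 8.1, 8.1, 7.7, 7.7, 7.7, 7.1, 7.1, 5.9
The 2 values of 8.1 occupy positions 1–2 → each gets rank 2.
The 3 values of 7.7 occupy positions 3–5 → each gets rank 5.
The 2 values of 7.1 occupy positions 6–7 → each gets rank 7.
Rank 8 → value 5.9.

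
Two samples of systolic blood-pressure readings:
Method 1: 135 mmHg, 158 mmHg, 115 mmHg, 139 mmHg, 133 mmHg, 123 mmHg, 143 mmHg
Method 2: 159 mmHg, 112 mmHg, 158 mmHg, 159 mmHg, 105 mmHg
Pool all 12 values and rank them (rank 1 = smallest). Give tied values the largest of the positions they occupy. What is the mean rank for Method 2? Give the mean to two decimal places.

Sorted (ascending): 105, 112, 115, 123, 133, 135, 139, 143, 158, 158, 159, 159
The 2 values of 158 occupy positions 9–10 → each gets rank 10.
The 2 values of 159 occupy positions 11–12 → each gets rank 12.
Method 2 values → pooled ranks: 159→12, 112→2, 158→10, 159→12, 105→1
Mean rank = (12 + 2 + 10 + 12 + 1) / 5 = 7.40

7.40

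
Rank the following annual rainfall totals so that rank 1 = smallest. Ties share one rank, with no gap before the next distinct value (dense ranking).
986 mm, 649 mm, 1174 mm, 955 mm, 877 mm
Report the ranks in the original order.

4, 1, 5, 3, 2

Sorted (ascending): 649, 877, 955, 986, 1174
No ties — each value takes its position as its rank.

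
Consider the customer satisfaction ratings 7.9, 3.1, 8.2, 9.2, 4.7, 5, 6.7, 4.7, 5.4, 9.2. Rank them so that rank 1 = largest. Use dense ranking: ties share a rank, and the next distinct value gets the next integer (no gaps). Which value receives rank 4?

6.7

Sorted (descending): 9.2, 9.2, 8.2, 7.9, 6.7, 5.4, 5, 4.7, 4.7, 3.1
The 2 values of 9.2 share dense rank 1.
The 2 values of 4.7 share dense rank 7.
Remaining distinct values take the next consecutive integers.
Rank 4 → value 6.7.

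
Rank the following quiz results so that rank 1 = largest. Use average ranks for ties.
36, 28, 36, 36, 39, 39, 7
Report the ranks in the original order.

Sorted (descending): 39, 39, 36, 36, 36, 28, 7
The 2 values of 39 occupy positions 1–2 → average rank (1+2)/2 = 1.5.
The 3 values of 36 occupy positions 3–5 → average rank 4.

4, 6, 4, 4, 1.5, 1.5, 7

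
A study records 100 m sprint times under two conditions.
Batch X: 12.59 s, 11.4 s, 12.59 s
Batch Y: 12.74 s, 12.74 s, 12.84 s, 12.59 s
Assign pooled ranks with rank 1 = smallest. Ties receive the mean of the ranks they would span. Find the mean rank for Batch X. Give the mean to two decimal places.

Sorted (ascending): 11.4, 12.59, 12.59, 12.59, 12.74, 12.74, 12.84
The 3 values of 12.59 occupy positions 2–4 → average rank 3.
The 2 values of 12.74 occupy positions 5–6 → average rank (5+6)/2 = 5.5.
Batch X values → pooled ranks: 12.59→3, 11.4→1, 12.59→3
Mean rank = (3 + 1 + 3) / 3 = 2.33

2.33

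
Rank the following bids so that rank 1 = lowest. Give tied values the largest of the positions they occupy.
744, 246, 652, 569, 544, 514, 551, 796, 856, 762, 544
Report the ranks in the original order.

Sorted (ascending): 246, 514, 544, 544, 551, 569, 652, 744, 762, 796, 856
The 2 values of 544 occupy positions 3–4 → each gets rank 4.

8, 1, 7, 6, 4, 2, 5, 10, 11, 9, 4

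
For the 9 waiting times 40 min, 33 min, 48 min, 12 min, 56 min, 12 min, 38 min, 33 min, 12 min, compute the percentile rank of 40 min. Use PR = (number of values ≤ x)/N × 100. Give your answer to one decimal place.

N = 9.
Strictly below 40: 6. Equal to 40: 1.
PR = 7/9 × 100 = 77.8

77.8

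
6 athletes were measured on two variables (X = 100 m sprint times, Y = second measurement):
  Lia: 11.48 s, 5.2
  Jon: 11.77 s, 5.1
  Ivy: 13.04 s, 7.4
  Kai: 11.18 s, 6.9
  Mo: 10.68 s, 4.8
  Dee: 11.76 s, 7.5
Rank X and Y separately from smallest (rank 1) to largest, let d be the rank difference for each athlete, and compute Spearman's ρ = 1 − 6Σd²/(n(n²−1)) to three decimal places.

0.486

Ranks of variable 1: 3, 5, 6, 2, 1, 4
Ranks of variable 2: 3, 2, 5, 4, 1, 6
d = r₁ − r₂: 0, 3, 1, -2, 0, -2
d²: 0, 9, 1, 4, 0, 4; Σd² = 18
ρ = 1 − 6·18/(6·35) = 1 − 108/210 = 0.486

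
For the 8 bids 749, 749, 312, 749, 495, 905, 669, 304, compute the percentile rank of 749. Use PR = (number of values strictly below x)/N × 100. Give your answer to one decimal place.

N = 8.
Strictly below 749: 4. Equal to 749: 3.
PR = 4/8 × 100 = 50.0

50.0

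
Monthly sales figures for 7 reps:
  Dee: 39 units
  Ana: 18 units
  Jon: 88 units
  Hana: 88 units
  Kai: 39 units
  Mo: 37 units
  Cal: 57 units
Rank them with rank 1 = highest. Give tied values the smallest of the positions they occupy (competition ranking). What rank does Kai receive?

Sorted (descending): 88, 88, 57, 39, 39, 37, 18
The 2 values of 88 occupy positions 1–2 → each gets rank 1.
The 2 values of 39 occupy positions 4–5 → each gets rank 4.
Kai has value 39 units → rank 4.

4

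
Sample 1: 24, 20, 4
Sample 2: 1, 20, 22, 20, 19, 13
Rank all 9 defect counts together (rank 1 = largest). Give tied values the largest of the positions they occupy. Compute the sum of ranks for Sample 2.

34

Sorted (descending): 24, 22, 20, 20, 20, 19, 13, 4, 1
The 3 values of 20 occupy positions 3–5 → each gets rank 5.
Sample 2 values → pooled ranks: 1→9, 20→5, 22→2, 20→5, 19→6, 13→7
Rank sum = 9 + 5 + 2 + 5 + 6 + 7 = 34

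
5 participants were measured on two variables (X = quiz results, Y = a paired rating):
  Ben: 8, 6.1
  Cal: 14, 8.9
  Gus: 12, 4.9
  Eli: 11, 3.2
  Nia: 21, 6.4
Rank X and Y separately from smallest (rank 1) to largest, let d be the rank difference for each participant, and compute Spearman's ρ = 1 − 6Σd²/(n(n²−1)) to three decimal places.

0.600

Ranks of variable 1: 1, 4, 3, 2, 5
Ranks of variable 2: 3, 5, 2, 1, 4
d = r₁ − r₂: -2, -1, 1, 1, 1
d²: 4, 1, 1, 1, 1; Σd² = 8
ρ = 1 − 6·8/(5·24) = 1 − 48/120 = 0.600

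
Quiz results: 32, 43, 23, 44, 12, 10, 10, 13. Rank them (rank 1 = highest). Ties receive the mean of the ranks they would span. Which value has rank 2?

43

Sorted (descending): 44, 43, 32, 23, 13, 12, 10, 10
The 2 values of 10 occupy positions 7–8 → average rank (7+8)/2 = 7.5.
Rank 2 → value 43.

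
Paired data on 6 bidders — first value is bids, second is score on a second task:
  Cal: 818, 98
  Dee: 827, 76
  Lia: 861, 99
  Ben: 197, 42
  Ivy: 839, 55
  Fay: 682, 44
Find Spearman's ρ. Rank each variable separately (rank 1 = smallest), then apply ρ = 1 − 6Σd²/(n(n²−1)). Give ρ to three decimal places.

0.771

Ranks of variable 1: 3, 4, 6, 1, 5, 2
Ranks of variable 2: 5, 4, 6, 1, 3, 2
d = r₁ − r₂: -2, 0, 0, 0, 2, 0
d²: 4, 0, 0, 0, 4, 0; Σd² = 8
ρ = 1 − 6·8/(6·35) = 1 − 48/210 = 0.771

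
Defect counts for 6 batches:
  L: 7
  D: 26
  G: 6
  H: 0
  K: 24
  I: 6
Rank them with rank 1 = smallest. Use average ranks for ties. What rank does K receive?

Sorted (ascending): 0, 6, 6, 7, 24, 26
The 2 values of 6 occupy positions 2–3 → average rank (2+3)/2 = 2.5.
K has value 24 → rank 5.

5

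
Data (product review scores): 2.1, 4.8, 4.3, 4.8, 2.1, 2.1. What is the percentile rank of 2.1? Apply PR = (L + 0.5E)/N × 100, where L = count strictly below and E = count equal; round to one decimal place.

N = 6.
Strictly below 2.1: 0. Equal to 2.1: 3.
PR = (0 + 0.5·3)/6 × 100 = 25.0

25.0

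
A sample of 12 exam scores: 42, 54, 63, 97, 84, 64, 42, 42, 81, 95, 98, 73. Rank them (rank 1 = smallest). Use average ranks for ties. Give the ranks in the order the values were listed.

2, 4, 5, 11, 9, 6, 2, 2, 8, 10, 12, 7

Sorted (ascending): 42, 42, 42, 54, 63, 64, 73, 81, 84, 95, 97, 98
The 3 values of 42 occupy positions 1–3 → average rank 2.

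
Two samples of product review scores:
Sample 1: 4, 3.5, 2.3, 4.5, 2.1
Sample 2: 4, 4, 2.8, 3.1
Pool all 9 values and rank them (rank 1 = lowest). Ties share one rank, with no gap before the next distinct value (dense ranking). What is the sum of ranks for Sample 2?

19

Sorted (ascending): 2.1, 2.3, 2.8, 3.1, 3.5, 4, 4, 4, 4.5
The 3 values of 4 share dense rank 6.
Remaining distinct values take the next consecutive integers.
Sample 2 values → pooled ranks: 4→6, 4→6, 2.8→3, 3.1→4
Rank sum = 6 + 6 + 3 + 4 = 19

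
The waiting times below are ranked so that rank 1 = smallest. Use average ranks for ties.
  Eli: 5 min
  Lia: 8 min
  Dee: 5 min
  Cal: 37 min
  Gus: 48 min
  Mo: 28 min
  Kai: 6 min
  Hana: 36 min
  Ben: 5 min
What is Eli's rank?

Sorted (ascending): 5, 5, 5, 6, 8, 28, 36, 37, 48
The 3 values of 5 occupy positions 1–3 → average rank 2.
Eli has value 5 min → rank 2.

2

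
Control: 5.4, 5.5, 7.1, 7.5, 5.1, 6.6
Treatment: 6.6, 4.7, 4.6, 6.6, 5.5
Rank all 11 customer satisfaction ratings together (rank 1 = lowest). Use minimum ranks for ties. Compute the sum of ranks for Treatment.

Sorted (ascending): 4.6, 4.7, 5.1, 5.4, 5.5, 5.5, 6.6, 6.6, 6.6, 7.1, 7.5
The 2 values of 5.5 occupy positions 5–6 → each gets rank 5.
The 3 values of 6.6 occupy positions 7–9 → each gets rank 7.
Treatment values → pooled ranks: 6.6→7, 4.7→2, 4.6→1, 6.6→7, 5.5→5
Rank sum = 7 + 2 + 1 + 7 + 5 = 22

22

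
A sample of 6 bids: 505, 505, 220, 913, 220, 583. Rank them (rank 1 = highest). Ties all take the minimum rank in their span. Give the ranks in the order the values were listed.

3, 3, 5, 1, 5, 2

Sorted (descending): 913, 583, 505, 505, 220, 220
The 2 values of 505 occupy positions 3–4 → each gets rank 3.
The 2 values of 220 occupy positions 5–6 → each gets rank 5.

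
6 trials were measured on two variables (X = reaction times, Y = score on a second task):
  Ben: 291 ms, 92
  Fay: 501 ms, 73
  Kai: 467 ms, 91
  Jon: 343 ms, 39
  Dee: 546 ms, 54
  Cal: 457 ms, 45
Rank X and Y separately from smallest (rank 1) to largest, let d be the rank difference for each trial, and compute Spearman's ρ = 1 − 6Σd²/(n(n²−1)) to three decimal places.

Ranks of variable 1: 1, 5, 4, 2, 6, 3
Ranks of variable 2: 6, 4, 5, 1, 3, 2
d = r₁ − r₂: -5, 1, -1, 1, 3, 1
d²: 25, 1, 1, 1, 9, 1; Σd² = 38
ρ = 1 − 6·38/(6·35) = 1 − 228/210 = -0.086

-0.086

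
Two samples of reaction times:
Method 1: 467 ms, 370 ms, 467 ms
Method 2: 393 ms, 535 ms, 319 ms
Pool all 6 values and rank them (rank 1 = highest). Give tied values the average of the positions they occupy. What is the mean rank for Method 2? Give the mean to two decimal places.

3.67

Sorted (descending): 535, 467, 467, 393, 370, 319
The 2 values of 467 occupy positions 2–3 → average rank (2+3)/2 = 2.5.
Method 2 values → pooled ranks: 393→4, 535→1, 319→6
Mean rank = (4 + 1 + 6) / 3 = 3.67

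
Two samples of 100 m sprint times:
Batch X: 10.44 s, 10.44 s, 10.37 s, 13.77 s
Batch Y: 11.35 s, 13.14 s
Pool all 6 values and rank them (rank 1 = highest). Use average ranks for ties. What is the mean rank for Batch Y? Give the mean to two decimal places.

Sorted (descending): 13.77, 13.14, 11.35, 10.44, 10.44, 10.37
The 2 values of 10.44 occupy positions 4–5 → average rank (4+5)/2 = 4.5.
Batch Y values → pooled ranks: 11.35→3, 13.14→2
Mean rank = (3 + 2) / 2 = 2.50

2.50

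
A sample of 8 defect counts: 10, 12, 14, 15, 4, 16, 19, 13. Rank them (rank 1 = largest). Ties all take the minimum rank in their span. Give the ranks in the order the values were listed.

Sorted (descending): 19, 16, 15, 14, 13, 12, 10, 4
No ties — each value takes its position as its rank.

7, 6, 4, 3, 8, 2, 1, 5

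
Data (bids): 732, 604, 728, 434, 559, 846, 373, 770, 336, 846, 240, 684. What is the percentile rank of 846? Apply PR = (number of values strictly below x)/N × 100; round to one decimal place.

83.3

N = 12.
Strictly below 846: 10. Equal to 846: 2.
PR = 10/12 × 100 = 83.3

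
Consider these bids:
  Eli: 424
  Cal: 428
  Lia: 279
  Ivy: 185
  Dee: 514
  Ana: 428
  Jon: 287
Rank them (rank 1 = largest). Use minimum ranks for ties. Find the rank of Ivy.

Sorted (descending): 514, 428, 428, 424, 287, 279, 185
The 2 values of 428 occupy positions 2–3 → each gets rank 2.
Ivy has value 185 → rank 7.

7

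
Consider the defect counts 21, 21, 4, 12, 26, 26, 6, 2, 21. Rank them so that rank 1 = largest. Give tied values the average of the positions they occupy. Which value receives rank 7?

Sorted (descending): 26, 26, 21, 21, 21, 12, 6, 4, 2
The 2 values of 26 occupy positions 1–2 → average rank (1+2)/2 = 1.5.
The 3 values of 21 occupy positions 3–5 → average rank 4.
Rank 7 → value 6.

6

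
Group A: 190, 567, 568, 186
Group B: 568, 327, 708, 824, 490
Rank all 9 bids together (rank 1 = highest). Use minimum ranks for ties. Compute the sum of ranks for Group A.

Sorted (descending): 824, 708, 568, 568, 567, 490, 327, 190, 186
The 2 values of 568 occupy positions 3–4 → each gets rank 3.
Group A values → pooled ranks: 190→8, 567→5, 568→3, 186→9
Rank sum = 8 + 5 + 3 + 9 = 25

25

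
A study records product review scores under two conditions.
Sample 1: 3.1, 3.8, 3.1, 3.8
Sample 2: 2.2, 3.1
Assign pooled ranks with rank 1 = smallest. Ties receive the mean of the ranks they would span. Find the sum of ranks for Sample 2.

4

Sorted (ascending): 2.2, 3.1, 3.1, 3.1, 3.8, 3.8
The 3 values of 3.1 occupy positions 2–4 → average rank 3.
The 2 values of 3.8 occupy positions 5–6 → average rank (5+6)/2 = 5.5.
Sample 2 values → pooled ranks: 2.2→1, 3.1→3
Rank sum = 1 + 3 = 4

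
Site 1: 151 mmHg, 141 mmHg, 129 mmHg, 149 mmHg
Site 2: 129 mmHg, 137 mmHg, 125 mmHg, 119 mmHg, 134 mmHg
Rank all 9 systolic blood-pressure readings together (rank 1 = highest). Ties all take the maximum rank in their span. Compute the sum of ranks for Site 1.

Sorted (descending): 151, 149, 141, 137, 134, 129, 129, 125, 119
The 2 values of 129 occupy positions 6–7 → each gets rank 7.
Site 1 values → pooled ranks: 151→1, 141→3, 129→7, 149→2
Rank sum = 1 + 3 + 7 + 2 = 13

13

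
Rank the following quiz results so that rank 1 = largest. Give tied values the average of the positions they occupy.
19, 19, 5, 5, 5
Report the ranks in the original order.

1.5, 1.5, 4, 4, 4

Sorted (descending): 19, 19, 5, 5, 5
The 2 values of 19 occupy positions 1–2 → average rank (1+2)/2 = 1.5.
The 3 values of 5 occupy positions 3–5 → average rank 4.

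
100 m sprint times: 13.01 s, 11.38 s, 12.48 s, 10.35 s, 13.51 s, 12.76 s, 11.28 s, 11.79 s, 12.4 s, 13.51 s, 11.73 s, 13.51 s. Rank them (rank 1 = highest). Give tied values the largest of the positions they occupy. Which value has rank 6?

Sorted (descending): 13.51, 13.51, 13.51, 13.01, 12.76, 12.48, 12.4, 11.79, 11.73, 11.38, 11.28, 10.35
The 3 values of 13.51 occupy positions 1–3 → each gets rank 3.
Rank 6 → value 12.48.

12.48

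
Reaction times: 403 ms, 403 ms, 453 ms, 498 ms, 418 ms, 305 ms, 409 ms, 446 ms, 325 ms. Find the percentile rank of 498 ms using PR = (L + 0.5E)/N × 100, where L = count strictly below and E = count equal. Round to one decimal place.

N = 9.
Strictly below 498: 8. Equal to 498: 1.
PR = (8 + 0.5·1)/9 × 100 = 94.4

94.4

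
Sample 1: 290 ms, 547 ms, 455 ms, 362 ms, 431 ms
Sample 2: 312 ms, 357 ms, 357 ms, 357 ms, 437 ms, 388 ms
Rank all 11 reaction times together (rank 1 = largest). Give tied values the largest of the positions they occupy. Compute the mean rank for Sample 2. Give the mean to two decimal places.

Sorted (descending): 547, 455, 437, 431, 388, 362, 357, 357, 357, 312, 290
The 3 values of 357 occupy positions 7–9 → each gets rank 9.
Sample 2 values → pooled ranks: 312→10, 357→9, 357→9, 357→9, 437→3, 388→5
Mean rank = (10 + 9 + 9 + 9 + 3 + 5) / 6 = 7.50

7.50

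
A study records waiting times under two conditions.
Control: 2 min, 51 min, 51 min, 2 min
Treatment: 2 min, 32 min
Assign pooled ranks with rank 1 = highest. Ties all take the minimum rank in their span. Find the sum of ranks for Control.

Sorted (descending): 51, 51, 32, 2, 2, 2
The 2 values of 51 occupy positions 1–2 → each gets rank 1.
The 3 values of 2 occupy positions 4–6 → each gets rank 4.
Control values → pooled ranks: 2→4, 51→1, 51→1, 2→4
Rank sum = 4 + 1 + 1 + 4 = 10

10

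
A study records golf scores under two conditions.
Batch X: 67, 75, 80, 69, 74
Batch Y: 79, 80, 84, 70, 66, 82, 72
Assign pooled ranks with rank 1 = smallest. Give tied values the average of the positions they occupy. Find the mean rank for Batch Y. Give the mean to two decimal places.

7.21

Sorted (ascending): 66, 67, 69, 70, 72, 74, 75, 79, 80, 80, 82, 84
The 2 values of 80 occupy positions 9–10 → average rank (9+10)/2 = 9.5.
Batch Y values → pooled ranks: 79→8, 80→9.5, 84→12, 70→4, 66→1, 82→11, 72→5
Mean rank = (8 + 9.5 + 12 + 4 + 1 + 11 + 5) / 7 = 7.21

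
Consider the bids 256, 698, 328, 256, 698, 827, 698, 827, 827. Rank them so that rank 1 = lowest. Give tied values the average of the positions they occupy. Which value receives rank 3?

328

Sorted (ascending): 256, 256, 328, 698, 698, 698, 827, 827, 827
The 2 values of 256 occupy positions 1–2 → average rank (1+2)/2 = 1.5.
The 3 values of 698 occupy positions 4–6 → average rank 5.
The 3 values of 827 occupy positions 7–9 → average rank 8.
Rank 3 → value 328.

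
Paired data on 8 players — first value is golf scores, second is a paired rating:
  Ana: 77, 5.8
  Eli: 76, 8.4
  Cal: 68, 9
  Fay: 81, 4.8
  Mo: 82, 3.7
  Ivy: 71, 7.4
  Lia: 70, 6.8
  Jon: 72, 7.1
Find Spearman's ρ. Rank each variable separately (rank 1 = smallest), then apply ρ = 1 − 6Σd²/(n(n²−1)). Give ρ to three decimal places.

Ranks of variable 1: 6, 5, 1, 7, 8, 3, 2, 4
Ranks of variable 2: 3, 7, 8, 2, 1, 6, 4, 5
d = r₁ − r₂: 3, -2, -7, 5, 7, -3, -2, -1
d²: 9, 4, 49, 25, 49, 9, 4, 1; Σd² = 150
ρ = 1 − 6·150/(8·63) = 1 − 900/504 = -0.786

-0.786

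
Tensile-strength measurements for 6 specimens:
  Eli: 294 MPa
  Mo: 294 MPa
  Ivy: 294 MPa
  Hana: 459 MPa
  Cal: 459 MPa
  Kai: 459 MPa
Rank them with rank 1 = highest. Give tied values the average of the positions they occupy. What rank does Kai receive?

2

Sorted (descending): 459, 459, 459, 294, 294, 294
The 3 values of 459 occupy positions 1–3 → average rank 2.
The 3 values of 294 occupy positions 4–6 → average rank 5.
Kai has value 459 MPa → rank 2.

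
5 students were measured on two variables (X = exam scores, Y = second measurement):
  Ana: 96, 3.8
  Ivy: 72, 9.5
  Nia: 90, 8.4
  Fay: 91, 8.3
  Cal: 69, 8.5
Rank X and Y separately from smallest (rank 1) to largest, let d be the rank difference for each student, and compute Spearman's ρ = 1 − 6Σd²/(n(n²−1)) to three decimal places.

-0.900

Ranks of variable 1: 5, 2, 3, 4, 1
Ranks of variable 2: 1, 5, 3, 2, 4
d = r₁ − r₂: 4, -3, 0, 2, -3
d²: 16, 9, 0, 4, 9; Σd² = 38
ρ = 1 − 6·38/(5·24) = 1 − 228/120 = -0.900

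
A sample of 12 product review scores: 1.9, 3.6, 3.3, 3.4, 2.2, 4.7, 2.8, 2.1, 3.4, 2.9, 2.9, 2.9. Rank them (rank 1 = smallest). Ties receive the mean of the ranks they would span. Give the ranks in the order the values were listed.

Sorted (ascending): 1.9, 2.1, 2.2, 2.8, 2.9, 2.9, 2.9, 3.3, 3.4, 3.4, 3.6, 4.7
The 3 values of 2.9 occupy positions 5–7 → average rank 6.
The 2 values of 3.4 occupy positions 9–10 → average rank (9+10)/2 = 9.5.

1, 11, 8, 9.5, 3, 12, 4, 2, 9.5, 6, 6, 6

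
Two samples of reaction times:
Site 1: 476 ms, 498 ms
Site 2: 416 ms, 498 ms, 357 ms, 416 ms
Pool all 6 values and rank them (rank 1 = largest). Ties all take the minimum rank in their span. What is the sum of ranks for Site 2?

15

Sorted (descending): 498, 498, 476, 416, 416, 357
The 2 values of 498 occupy positions 1–2 → each gets rank 1.
The 2 values of 416 occupy positions 4–5 → each gets rank 4.
Site 2 values → pooled ranks: 416→4, 498→1, 357→6, 416→4
Rank sum = 4 + 1 + 6 + 4 = 15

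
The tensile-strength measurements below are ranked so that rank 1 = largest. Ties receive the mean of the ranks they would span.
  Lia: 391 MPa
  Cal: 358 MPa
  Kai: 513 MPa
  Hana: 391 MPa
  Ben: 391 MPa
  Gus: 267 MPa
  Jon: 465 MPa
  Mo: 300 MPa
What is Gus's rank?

8

Sorted (descending): 513, 465, 391, 391, 391, 358, 300, 267
The 3 values of 391 occupy positions 3–5 → average rank 4.
Gus has value 267 MPa → rank 8.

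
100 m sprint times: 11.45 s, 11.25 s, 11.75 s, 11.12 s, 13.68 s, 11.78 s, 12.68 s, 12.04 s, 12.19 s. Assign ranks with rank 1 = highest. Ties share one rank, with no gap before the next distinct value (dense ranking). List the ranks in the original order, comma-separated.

Sorted (descending): 13.68, 12.68, 12.19, 12.04, 11.78, 11.75, 11.45, 11.25, 11.12
No ties — each value takes its position as its rank.

7, 8, 6, 9, 1, 5, 2, 4, 3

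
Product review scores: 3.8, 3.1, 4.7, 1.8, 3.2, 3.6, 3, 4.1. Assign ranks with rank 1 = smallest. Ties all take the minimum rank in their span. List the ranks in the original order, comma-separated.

6, 3, 8, 1, 4, 5, 2, 7

Sorted (ascending): 1.8, 3, 3.1, 3.2, 3.6, 3.8, 4.1, 4.7
No ties — each value takes its position as its rank.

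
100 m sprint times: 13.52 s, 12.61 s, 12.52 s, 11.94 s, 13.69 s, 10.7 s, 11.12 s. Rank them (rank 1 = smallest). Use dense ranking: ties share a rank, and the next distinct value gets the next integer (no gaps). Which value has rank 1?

Sorted (ascending): 10.7, 11.12, 11.94, 12.52, 12.61, 13.52, 13.69
No ties — each value takes its position as its rank.
Rank 1 → value 10.7.

10.7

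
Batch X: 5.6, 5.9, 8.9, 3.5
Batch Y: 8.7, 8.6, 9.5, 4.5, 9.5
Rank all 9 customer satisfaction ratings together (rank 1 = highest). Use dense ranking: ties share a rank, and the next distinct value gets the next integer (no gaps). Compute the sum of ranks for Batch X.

Sorted (descending): 9.5, 9.5, 8.9, 8.7, 8.6, 5.9, 5.6, 4.5, 3.5
The 2 values of 9.5 share dense rank 1.
Remaining distinct values take the next consecutive integers.
Batch X values → pooled ranks: 5.6→6, 5.9→5, 8.9→2, 3.5→8
Rank sum = 6 + 5 + 2 + 8 = 21

21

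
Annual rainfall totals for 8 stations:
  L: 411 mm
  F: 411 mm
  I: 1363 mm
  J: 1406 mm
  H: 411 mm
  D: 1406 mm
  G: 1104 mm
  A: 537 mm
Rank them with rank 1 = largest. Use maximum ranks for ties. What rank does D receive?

2

Sorted (descending): 1406, 1406, 1363, 1104, 537, 411, 411, 411
The 2 values of 1406 occupy positions 1–2 → each gets rank 2.
The 3 values of 411 occupy positions 6–8 → each gets rank 8.
D has value 1406 mm → rank 2.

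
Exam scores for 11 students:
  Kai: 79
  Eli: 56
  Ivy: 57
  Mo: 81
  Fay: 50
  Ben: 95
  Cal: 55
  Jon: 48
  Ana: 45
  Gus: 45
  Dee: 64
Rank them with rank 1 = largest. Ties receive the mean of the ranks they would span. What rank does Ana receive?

Sorted (descending): 95, 81, 79, 64, 57, 56, 55, 50, 48, 45, 45
The 2 values of 45 occupy positions 10–11 → average rank (10+11)/2 = 10.5.
Ana has value 45 → rank 10.5.

10.5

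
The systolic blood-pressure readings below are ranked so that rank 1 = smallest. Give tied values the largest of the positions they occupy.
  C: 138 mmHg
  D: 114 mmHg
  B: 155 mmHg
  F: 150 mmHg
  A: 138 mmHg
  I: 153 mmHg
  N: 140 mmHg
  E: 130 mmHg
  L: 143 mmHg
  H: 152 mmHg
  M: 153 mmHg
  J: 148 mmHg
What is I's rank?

Sorted (ascending): 114, 130, 138, 138, 140, 143, 148, 150, 152, 153, 153, 155
The 2 values of 138 occupy positions 3–4 → each gets rank 4.
The 2 values of 153 occupy positions 10–11 → each gets rank 11.
I has value 153 mmHg → rank 11.

11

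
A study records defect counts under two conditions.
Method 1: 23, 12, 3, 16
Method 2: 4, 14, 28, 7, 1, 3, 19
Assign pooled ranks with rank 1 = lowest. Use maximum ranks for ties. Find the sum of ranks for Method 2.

Sorted (ascending): 1, 3, 3, 4, 7, 12, 14, 16, 19, 23, 28
The 2 values of 3 occupy positions 2–3 → each gets rank 3.
Method 2 values → pooled ranks: 4→4, 14→7, 28→11, 7→5, 1→1, 3→3, 19→9
Rank sum = 4 + 7 + 11 + 5 + 1 + 3 + 9 = 40

40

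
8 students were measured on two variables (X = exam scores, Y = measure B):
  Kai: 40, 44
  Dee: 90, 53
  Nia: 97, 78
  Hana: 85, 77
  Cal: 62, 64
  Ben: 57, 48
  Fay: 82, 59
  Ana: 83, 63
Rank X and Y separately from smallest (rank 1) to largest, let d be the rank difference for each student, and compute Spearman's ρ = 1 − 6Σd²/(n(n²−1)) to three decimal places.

0.690

Ranks of variable 1: 1, 7, 8, 6, 3, 2, 4, 5
Ranks of variable 2: 1, 3, 8, 7, 6, 2, 4, 5
d = r₁ − r₂: 0, 4, 0, -1, -3, 0, 0, 0
d²: 0, 16, 0, 1, 9, 0, 0, 0; Σd² = 26
ρ = 1 − 6·26/(8·63) = 1 − 156/504 = 0.690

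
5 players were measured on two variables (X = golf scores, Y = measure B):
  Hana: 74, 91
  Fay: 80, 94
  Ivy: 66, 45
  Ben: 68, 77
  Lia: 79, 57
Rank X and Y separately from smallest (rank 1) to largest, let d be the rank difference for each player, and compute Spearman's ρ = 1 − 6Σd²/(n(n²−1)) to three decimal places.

Ranks of variable 1: 3, 5, 1, 2, 4
Ranks of variable 2: 4, 5, 1, 3, 2
d = r₁ − r₂: -1, 0, 0, -1, 2
d²: 1, 0, 0, 1, 4; Σd² = 6
ρ = 1 − 6·6/(5·24) = 1 − 36/120 = 0.700

0.700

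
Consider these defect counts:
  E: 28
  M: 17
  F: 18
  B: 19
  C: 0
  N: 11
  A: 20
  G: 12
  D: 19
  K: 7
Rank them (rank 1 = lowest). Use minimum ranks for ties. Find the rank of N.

3

Sorted (ascending): 0, 7, 11, 12, 17, 18, 19, 19, 20, 28
The 2 values of 19 occupy positions 7–8 → each gets rank 7.
N has value 11 → rank 3.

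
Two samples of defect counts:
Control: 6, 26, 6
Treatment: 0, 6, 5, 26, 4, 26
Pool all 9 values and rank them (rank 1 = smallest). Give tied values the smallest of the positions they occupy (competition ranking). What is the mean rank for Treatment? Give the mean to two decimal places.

4.00

Sorted (ascending): 0, 4, 5, 6, 6, 6, 26, 26, 26
The 3 values of 6 occupy positions 4–6 → each gets rank 4.
The 3 values of 26 occupy positions 7–9 → each gets rank 7.
Treatment values → pooled ranks: 0→1, 6→4, 5→3, 26→7, 4→2, 26→7
Mean rank = (1 + 4 + 3 + 7 + 2 + 7) / 6 = 4.00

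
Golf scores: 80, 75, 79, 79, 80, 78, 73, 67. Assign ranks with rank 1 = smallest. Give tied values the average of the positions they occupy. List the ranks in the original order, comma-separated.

Sorted (ascending): 67, 73, 75, 78, 79, 79, 80, 80
The 2 values of 79 occupy positions 5–6 → average rank (5+6)/2 = 5.5.
The 2 values of 80 occupy positions 7–8 → average rank (7+8)/2 = 7.5.

7.5, 3, 5.5, 5.5, 7.5, 4, 2, 1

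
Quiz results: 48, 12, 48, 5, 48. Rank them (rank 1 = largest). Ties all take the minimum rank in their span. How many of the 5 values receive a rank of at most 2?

3

Sorted (descending): 48, 48, 48, 12, 5
The 3 values of 48 occupy positions 1–3 → each gets rank 1.
Ranks ≤ 2: {1, 1, 1} → 3 values.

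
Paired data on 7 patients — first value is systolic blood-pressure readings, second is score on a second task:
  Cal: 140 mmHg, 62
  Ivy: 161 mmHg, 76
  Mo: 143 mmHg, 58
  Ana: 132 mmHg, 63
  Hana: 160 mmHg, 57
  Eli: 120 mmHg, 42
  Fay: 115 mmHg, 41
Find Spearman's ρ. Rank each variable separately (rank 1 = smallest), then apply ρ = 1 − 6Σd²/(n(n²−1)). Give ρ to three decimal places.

Ranks of variable 1: 4, 7, 5, 3, 6, 2, 1
Ranks of variable 2: 5, 7, 4, 6, 3, 2, 1
d = r₁ − r₂: -1, 0, 1, -3, 3, 0, 0
d²: 1, 0, 1, 9, 9, 0, 0; Σd² = 20
ρ = 1 − 6·20/(7·48) = 1 − 120/336 = 0.643

0.643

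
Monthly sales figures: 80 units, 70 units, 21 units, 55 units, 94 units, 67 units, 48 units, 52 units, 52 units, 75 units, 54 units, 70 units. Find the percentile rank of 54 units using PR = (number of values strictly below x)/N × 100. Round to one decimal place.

N = 12.
Strictly below 54: 4. Equal to 54: 1.
PR = 4/12 × 100 = 33.3

33.3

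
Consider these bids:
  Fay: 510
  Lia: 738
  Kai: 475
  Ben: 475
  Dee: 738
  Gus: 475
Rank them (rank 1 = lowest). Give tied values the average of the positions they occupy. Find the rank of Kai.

Sorted (ascending): 475, 475, 475, 510, 738, 738
The 3 values of 475 occupy positions 1–3 → average rank 2.
The 2 values of 738 occupy positions 5–6 → average rank (5+6)/2 = 5.5.
Kai has value 475 → rank 2.

2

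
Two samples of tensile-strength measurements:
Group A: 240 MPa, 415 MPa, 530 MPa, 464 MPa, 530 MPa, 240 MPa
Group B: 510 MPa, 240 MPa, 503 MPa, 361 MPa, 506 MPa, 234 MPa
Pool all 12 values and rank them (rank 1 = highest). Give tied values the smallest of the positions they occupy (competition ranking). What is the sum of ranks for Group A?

33

Sorted (descending): 530, 530, 510, 506, 503, 464, 415, 361, 240, 240, 240, 234
The 2 values of 530 occupy positions 1–2 → each gets rank 1.
The 3 values of 240 occupy positions 9–11 → each gets rank 9.
Group A values → pooled ranks: 240→9, 415→7, 530→1, 464→6, 530→1, 240→9
Rank sum = 9 + 7 + 1 + 6 + 1 + 9 = 33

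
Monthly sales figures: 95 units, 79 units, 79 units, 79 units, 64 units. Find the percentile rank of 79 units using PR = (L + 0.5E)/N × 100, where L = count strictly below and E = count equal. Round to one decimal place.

N = 5.
Strictly below 79: 1. Equal to 79: 3.
PR = (1 + 0.5·3)/5 × 100 = 50.0

50.0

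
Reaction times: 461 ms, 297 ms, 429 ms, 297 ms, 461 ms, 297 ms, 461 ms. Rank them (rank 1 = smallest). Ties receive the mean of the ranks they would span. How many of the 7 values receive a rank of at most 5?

Sorted (ascending): 297, 297, 297, 429, 461, 461, 461
The 3 values of 297 occupy positions 1–3 → average rank 2.
The 3 values of 461 occupy positions 5–7 → average rank 6.
Ranks ≤ 5: {2, 2, 2, 4} → 4 values.

4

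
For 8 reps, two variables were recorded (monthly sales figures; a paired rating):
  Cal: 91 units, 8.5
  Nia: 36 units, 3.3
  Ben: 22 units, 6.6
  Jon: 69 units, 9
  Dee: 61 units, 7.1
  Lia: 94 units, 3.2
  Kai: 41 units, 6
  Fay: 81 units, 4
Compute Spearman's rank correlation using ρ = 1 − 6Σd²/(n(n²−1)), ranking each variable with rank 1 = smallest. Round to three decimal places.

-0.048

Ranks of variable 1: 7, 2, 1, 5, 4, 8, 3, 6
Ranks of variable 2: 7, 2, 5, 8, 6, 1, 4, 3
d = r₁ − r₂: 0, 0, -4, -3, -2, 7, -1, 3
d²: 0, 0, 16, 9, 4, 49, 1, 9; Σd² = 88
ρ = 1 − 6·88/(8·63) = 1 − 528/504 = -0.048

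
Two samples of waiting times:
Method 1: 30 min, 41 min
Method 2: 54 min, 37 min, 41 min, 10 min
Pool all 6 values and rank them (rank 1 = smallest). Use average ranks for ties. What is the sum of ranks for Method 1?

Sorted (ascending): 10, 30, 37, 41, 41, 54
The 2 values of 41 occupy positions 4–5 → average rank (4+5)/2 = 4.5.
Method 1 values → pooled ranks: 30→2, 41→4.5
Rank sum = 2 + 4.5 = 6.5

6.5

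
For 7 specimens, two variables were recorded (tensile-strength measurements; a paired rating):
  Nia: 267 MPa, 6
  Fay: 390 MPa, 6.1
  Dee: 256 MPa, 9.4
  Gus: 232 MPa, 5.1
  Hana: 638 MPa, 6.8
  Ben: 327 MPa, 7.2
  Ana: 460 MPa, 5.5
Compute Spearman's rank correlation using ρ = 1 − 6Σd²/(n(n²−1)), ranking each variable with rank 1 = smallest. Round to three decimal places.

Ranks of variable 1: 3, 5, 2, 1, 7, 4, 6
Ranks of variable 2: 3, 4, 7, 1, 5, 6, 2
d = r₁ − r₂: 0, 1, -5, 0, 2, -2, 4
d²: 0, 1, 25, 0, 4, 4, 16; Σd² = 50
ρ = 1 − 6·50/(7·48) = 1 − 300/336 = 0.107

0.107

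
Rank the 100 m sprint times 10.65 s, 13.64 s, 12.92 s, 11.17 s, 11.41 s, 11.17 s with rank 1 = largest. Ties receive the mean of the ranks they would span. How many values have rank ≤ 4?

3

Sorted (descending): 13.64, 12.92, 11.41, 11.17, 11.17, 10.65
The 2 values of 11.17 occupy positions 4–5 → average rank (4+5)/2 = 4.5.
Ranks ≤ 4: {1, 2, 3} → 3 values.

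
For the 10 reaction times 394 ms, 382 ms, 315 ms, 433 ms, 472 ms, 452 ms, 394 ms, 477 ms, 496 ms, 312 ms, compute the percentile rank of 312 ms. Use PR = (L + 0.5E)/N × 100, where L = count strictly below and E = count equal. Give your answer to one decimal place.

5.0

N = 10.
Strictly below 312: 0. Equal to 312: 1.
PR = (0 + 0.5·1)/10 × 100 = 5.0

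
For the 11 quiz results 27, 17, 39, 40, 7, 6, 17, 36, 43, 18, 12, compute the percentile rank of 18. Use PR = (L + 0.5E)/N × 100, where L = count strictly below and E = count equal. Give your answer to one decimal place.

50.0

N = 11.
Strictly below 18: 5. Equal to 18: 1.
PR = (5 + 0.5·1)/11 × 100 = 50.0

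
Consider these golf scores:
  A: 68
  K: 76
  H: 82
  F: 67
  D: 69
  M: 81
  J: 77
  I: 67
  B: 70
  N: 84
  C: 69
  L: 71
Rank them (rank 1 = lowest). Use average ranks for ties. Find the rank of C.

4.5

Sorted (ascending): 67, 67, 68, 69, 69, 70, 71, 76, 77, 81, 82, 84
The 2 values of 67 occupy positions 1–2 → average rank (1+2)/2 = 1.5.
The 2 values of 69 occupy positions 4–5 → average rank (4+5)/2 = 4.5.
C has value 69 → rank 4.5.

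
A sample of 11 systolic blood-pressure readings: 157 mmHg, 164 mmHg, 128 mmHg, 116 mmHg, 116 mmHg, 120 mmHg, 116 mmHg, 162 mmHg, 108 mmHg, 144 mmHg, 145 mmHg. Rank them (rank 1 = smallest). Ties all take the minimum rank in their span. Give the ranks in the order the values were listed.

Sorted (ascending): 108, 116, 116, 116, 120, 128, 144, 145, 157, 162, 164
The 3 values of 116 occupy positions 2–4 → each gets rank 2.

9, 11, 6, 2, 2, 5, 2, 10, 1, 7, 8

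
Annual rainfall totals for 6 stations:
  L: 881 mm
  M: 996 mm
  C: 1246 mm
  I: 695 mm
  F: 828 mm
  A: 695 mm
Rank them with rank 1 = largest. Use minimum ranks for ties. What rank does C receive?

1

Sorted (descending): 1246, 996, 881, 828, 695, 695
The 2 values of 695 occupy positions 5–6 → each gets rank 5.
C has value 1246 mm → rank 1.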